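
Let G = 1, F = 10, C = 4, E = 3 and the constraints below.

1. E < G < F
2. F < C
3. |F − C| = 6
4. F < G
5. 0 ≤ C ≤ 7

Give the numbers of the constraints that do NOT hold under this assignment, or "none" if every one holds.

Constraints 1, 2, and 4 do not hold.

1. values 3, 1, 10; E = 3 is not < G = 1 — does not hold.
2. F = 10, C = 4; 10 ≥ 4 (want <) — does not hold.
3. |10 − 4| = 6 — holds.
4. F = 10, G = 1; 10 ≥ 1 (want <) — does not hold.
5. C = 4 lies in [0, 7] — holds.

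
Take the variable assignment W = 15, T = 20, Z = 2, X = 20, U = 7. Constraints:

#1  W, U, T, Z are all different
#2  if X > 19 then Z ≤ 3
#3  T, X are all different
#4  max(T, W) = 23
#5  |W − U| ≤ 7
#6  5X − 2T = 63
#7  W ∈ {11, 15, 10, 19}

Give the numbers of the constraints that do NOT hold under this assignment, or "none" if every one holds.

#1 values 15, 7, 20, 2 are pairwise distinct — OK.
#2 X = 20 > 19, so we need Z ≤ 3; Z = 2 ≤ 3 — OK.
#3 T = X = 20, not all different — violated.
#4 max(20, 15) = 20, not 23 — violated.
#5 |15 − 7| = 8; 8 > 7, exceeds bound 7 — violated.
#6 5X − 2T = 5(20) − 2(20) = 60, not 63 — violated.
#7 W = 15 is in {11, 15, 10, 19} — OK.

Constraints 3, 4, 5, and 6 are violated.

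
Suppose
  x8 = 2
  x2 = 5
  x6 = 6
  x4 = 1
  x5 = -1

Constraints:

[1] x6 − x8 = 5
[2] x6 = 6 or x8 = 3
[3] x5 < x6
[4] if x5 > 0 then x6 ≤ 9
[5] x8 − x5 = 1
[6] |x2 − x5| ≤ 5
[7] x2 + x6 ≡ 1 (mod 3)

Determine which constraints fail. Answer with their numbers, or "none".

Constraints 1, 5, 6, and 7 are violated.

[1] x6 − x8 = 6 − 2 = 4, not 5 — violated.
[2] x6 = 6 = 6 (first disjunct) — satisfied.
[3] x5 = -1, x6 = 6; -1 < 6 — satisfied.
[4] x5 = -1, not > 0; antecedent false, conditional vacuously true — satisfied.
[5] x8 − x5 = 2 − (-1) = 3, not 1 — violated.
[6] |5 − (-1)| = 6; 6 > 5, exceeds bound 5 — violated.
[7] x2 + x6 = 11; 11 mod 3 = 2, not 1 — violated.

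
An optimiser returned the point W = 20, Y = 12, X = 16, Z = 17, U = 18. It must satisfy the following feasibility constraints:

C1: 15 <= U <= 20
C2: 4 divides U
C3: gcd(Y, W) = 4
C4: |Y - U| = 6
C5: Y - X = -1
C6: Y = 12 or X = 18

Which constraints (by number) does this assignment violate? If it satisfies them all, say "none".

Violated: 2, 5.

C1: U = 18 lies in [15, 20]  yes
C2: 18 = 4*4 + 2, so 4 does not divide 18  no
C3: gcd(12, 20) = 4  yes
C4: |12 - 18| = 6  yes
C5: Y - X = 12 - 16 = -4, not -1  no
C6: Y = 12 = 12 (first disjunct)  yes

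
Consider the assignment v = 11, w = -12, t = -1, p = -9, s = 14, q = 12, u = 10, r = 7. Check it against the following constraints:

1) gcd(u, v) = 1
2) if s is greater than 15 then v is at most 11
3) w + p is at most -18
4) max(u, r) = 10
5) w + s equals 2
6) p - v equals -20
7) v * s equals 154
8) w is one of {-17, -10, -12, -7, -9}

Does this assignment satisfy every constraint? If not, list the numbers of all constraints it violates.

1) gcd(10, 11) = 1 — holds.
2) s = 14, not > 15; antecedent false, conditional vacuously true — holds.
3) w + p = -12 + (-9) = -21; -21 ≤ -18 — holds.
4) max(10, 7) = 10 — holds.
5) w + s = -12 + 14 = 2 — holds.
6) p - v = -9 - 11 = -20 — holds.
7) v * s = 11 * 14 = 154 — holds.
8) w = -12 is in {-17, -10, -12, -7, -9} — holds.

Yes — all constraints hold.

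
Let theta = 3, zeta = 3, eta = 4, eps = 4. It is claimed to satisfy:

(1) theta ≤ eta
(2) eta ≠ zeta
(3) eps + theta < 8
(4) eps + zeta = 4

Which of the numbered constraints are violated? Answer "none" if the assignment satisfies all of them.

Constraint 4 is violated.

(1) theta = 3, eta = 4; 3 ≤ 4 — holds.
(2) eta = 4, zeta = 3; distinct — holds.
(3) eps + theta = 4 + 3 = 7; 7 < 8 — holds.
(4) eps + zeta = 4 + 3 = 7, not 4 — fails.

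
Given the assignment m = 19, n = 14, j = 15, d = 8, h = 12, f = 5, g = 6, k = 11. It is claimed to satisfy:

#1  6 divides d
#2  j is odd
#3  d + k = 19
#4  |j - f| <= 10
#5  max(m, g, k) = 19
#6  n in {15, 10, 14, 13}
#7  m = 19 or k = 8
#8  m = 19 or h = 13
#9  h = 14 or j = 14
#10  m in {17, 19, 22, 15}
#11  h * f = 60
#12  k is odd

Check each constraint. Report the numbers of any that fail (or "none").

#1 8 = 6*1 + 2, so 6 does not divide 8 — fails.
#2 j = 15 is odd — holds.
#3 d + k = 8 + 11 = 19 — holds.
#4 |15 - 5| = 10; 10 ≤ 10 — holds.
#5 max(19, 6, 11) = 19 — holds.
#6 n = 14 is in {15, 10, 14, 13} — holds.
#7 m = 19 = 19 (first disjunct) — holds.
#8 m = 19 = 19 (first disjunct) — holds.
#9 h = 12 ≠ 14 and j = 15 ≠ 14; both disjuncts false — fails.
#10 m = 19 is in {17, 19, 22, 15} — holds.
#11 h * f = 12 * 5 = 60 — holds.
#12 k = 11 is odd — holds.

The assignment fails constraints 1, 9.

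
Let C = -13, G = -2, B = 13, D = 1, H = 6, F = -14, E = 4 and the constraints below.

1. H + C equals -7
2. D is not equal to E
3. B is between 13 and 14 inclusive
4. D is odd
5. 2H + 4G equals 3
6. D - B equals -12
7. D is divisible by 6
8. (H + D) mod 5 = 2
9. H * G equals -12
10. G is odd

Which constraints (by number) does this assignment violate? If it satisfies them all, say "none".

Violated: 5, 7, and 10.

1. H + C = 6 + (-13) = -7  true
2. D = 1, E = 4; distinct  true
3. B = 13 lies in [13, 14]  true
4. D = 1 is odd  true
5. 2H + 4G = 2(6) + 4(-2) = 4, not 3  false
6. D - B = 1 - 13 = -12  true
7. 1 = 6*0 + 1, so 6 does not divide 1  false
8. H + D = 7; 7 mod 5 = 2  true
9. H * G = 6 * (-2) = -12  true
10. G = -2 is even  false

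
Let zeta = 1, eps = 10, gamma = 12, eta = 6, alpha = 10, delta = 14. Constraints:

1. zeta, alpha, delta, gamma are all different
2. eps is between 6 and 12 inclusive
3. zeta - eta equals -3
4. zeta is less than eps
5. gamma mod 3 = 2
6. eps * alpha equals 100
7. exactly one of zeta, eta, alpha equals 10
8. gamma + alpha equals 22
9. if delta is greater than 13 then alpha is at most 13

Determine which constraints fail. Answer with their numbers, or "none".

1. values 1, 10, 14, 12 are pairwise distinct  ✔
2. eps = 10 lies in [6, 12]  ✔
3. zeta - eta = 1 - 6 = -5, not -3  ✘
4. zeta = 1, eps = 10; 1 < 10  ✔
5. 12 mod 3 = 0, not 2  ✘
6. eps * alpha = 10 * 10 = 100  ✔
7. zeta=1, eta=6, alpha=10; 1 of them equals 10  ✔
8. gamma + alpha = 12 + 10 = 22  ✔
9. delta = 14 > 13, so we need alpha ≤ 13; alpha = 10 ≤ 13  ✔

The assignment fails constraints 3, 5.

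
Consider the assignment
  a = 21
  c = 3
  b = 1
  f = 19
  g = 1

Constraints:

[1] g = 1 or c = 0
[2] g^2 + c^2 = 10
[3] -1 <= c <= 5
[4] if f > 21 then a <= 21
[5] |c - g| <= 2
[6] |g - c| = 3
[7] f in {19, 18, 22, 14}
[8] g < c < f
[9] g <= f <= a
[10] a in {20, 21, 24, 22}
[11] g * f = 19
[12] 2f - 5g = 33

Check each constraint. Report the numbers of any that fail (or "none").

Constraint 6 does not hold.

[1] g = 1 = 1 (first disjunct)  true
[2] g^2 + c^2 = 1^2 + 3^2 = 1 + 9 = 10  true
[3] c = 3 lies in [-1, 5]  true
[4] f = 19, not > 21; antecedent false, conditional vacuously true  true
[5] |3 - 1| = 2; 2 ≤ 2  true
[6] |1 - 3| = 2, not 3  false
[7] f = 19 is in {19, 18, 22, 14}  true
[8] values 1 < 3 < 19  true
[9] values 1 <= 19 <= 21  true
[10] a = 21 is in {20, 21, 24, 22}  true
[11] g * f = 1 * 19 = 19  true
[12] 2f - 5g = 2(19) - 5(1) = 33  true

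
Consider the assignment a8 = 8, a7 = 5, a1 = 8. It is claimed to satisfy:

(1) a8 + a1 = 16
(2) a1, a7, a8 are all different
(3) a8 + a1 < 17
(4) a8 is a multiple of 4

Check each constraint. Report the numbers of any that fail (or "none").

No — constraint 2 is not satisfied.

(1) a8 + a1 = 8 + 8 = 16  ✔
(2) a1 = a8 = 8, not all different  ✘
(3) a8 + a1 = 8 + 8 = 16; 16 < 17  ✔
(4) 8 / 4 = 2, so 4 divides 8  ✔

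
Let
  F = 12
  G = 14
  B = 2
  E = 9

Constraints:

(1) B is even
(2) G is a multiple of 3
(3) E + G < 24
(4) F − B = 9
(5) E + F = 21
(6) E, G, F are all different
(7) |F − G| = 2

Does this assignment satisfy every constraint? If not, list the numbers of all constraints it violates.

Violated: 2, 4.

(1) B = 2 is even — holds.
(2) 14 = 3×4 + 2, so 3 does not divide 14 — fails.
(3) E + G = 9 + 14 = 23; 23 < 24 — holds.
(4) F − B = 12 − 2 = 10, not 9 — fails.
(5) E + F = 9 + 12 = 21 — holds.
(6) values 9, 14, 12 are pairwise distinct — holds.
(7) |12 − 14| = 2 — holds.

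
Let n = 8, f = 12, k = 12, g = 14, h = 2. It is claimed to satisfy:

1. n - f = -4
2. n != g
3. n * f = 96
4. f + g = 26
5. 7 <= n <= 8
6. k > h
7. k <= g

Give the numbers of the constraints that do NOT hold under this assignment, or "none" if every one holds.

1. n - f = 8 - 12 = -4 — satisfied.
2. n = 8, g = 14; distinct — satisfied.
3. n * f = 8 * 12 = 96 — satisfied.
4. f + g = 12 + 14 = 26 — satisfied.
5. n = 8 lies in [7, 8] — satisfied.
6. k = 12, h = 2; 12 > 2 — satisfied.
7. k = 12, g = 14; 12 ≤ 14 — satisfied.

No violations.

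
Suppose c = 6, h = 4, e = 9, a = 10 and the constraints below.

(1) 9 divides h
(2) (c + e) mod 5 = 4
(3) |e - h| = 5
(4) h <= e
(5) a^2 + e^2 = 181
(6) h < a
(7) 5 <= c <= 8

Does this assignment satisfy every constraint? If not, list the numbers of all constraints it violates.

The assignment fails constraints 1, 2.

(1) 4 = 9*0 + 4, so 9 does not divide 4 — violated.
(2) c + e = 15; 15 mod 5 = 0, not 4 — violated.
(3) |9 - 4| = 5 — OK.
(4) h = 4, e = 9; 4 ≤ 9 — OK.
(5) a^2 + e^2 = 10^2 + 9^2 = 100 + 81 = 181 — OK.
(6) h = 4, a = 10; 4 < 10 — OK.
(7) c = 6 lies in [5, 8] — OK.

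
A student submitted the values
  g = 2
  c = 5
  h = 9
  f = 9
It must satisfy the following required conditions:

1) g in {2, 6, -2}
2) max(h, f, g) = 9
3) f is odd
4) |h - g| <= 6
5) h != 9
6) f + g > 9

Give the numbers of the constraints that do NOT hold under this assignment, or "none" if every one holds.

The assignment fails constraints 4, 5.

1) g = 2 is in {2, 6, -2} — holds.
2) max(9, 9, 2) = 9 — holds.
3) f = 9 is odd — holds.
4) |9 - 2| = 7; 7 > 6, exceeds bound 6 — fails.
5) h = 9, but 9 is required to differ — fails.
6) f + g = 9 + 2 = 11; 11 > 9 — holds.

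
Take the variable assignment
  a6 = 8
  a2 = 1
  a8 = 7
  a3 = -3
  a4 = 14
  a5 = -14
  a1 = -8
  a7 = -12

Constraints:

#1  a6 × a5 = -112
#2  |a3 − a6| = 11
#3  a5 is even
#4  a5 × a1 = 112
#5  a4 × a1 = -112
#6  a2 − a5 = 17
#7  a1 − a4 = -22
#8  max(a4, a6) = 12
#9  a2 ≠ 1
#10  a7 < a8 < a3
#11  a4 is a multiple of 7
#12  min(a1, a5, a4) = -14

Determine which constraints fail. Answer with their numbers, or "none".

Violated: 6, 8, 9, 10.

#1 a6 × a5 = 8 × (-14) = -112  true
#2 |-3 − 8| = 11  true
#3 a5 = -14 is even  true
#4 a5 × a1 = -14 × (-8) = 112  true
#5 a4 × a1 = 14 × (-8) = -112  true
#6 a2 − a5 = 1 − (-14) = 15, not 17  false
#7 a1 − a4 = -8 − 14 = -22  true
#8 max(14, 8) = 14, not 12  false
#9 a2 = 1, but 1 is required to differ  false
#10 values -12, 7, -3; a8 = 7 is not < a3 = -3  false
#11 14 / 7 = 2, so 7 divides 14  true
#12 min(-8, -14, 14) = -14  true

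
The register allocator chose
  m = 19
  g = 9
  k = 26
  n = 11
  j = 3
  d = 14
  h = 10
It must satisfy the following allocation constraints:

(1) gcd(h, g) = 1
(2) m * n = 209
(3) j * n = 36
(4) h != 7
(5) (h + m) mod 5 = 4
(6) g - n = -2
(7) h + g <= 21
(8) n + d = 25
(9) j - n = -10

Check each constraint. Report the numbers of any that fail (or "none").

Constraints 3, 9 are violated.

(1) gcd(10, 9) = 1 — satisfied.
(2) m * n = 19 * 11 = 209 — satisfied.
(3) j * n = 3 * 11 = 33, not 36 — violated.
(4) h = 10, and 10 ≠ 7 — satisfied.
(5) h + m = 29; 29 mod 5 = 4 — satisfied.
(6) g - n = 9 - 11 = -2 — satisfied.
(7) h + g = 10 + 9 = 19; 19 ≤ 21 — satisfied.
(8) n + d = 11 + 14 = 25 — satisfied.
(9) j - n = 3 - 11 = -8, not -10 — violated.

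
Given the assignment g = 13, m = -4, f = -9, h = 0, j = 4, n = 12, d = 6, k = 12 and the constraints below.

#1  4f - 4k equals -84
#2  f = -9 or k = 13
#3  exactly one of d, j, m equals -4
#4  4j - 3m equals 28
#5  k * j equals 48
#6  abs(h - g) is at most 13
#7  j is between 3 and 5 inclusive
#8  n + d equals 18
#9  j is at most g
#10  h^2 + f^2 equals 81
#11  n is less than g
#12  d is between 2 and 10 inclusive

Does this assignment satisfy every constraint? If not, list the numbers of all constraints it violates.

#1 4f - 4k = 4(-9) - 4(12) = -84 — OK.
#2 f = -9 = -9 (first disjunct) — OK.
#3 d=6, j=4, m=-4; 1 of them equals -4 — OK.
#4 4j - 3m = 4(4) - 3(-4) = 28 — OK.
#5 k * j = 12 * 4 = 48 — OK.
#6 abs(0 - 13) = 13; 13 ≤ 13 — OK.
#7 j = 4 lies in [3, 5] — OK.
#8 n + d = 12 + 6 = 18 — OK.
#9 j = 4, g = 13; 4 ≤ 13 — OK.
#10 h^2 + f^2 = 0^2 + (-9)^2 = 0 + 81 = 81 — OK.
#11 n = 12, g = 13; 12 < 13 — OK.
#12 d = 6 lies in [2, 10] — OK.

No violations.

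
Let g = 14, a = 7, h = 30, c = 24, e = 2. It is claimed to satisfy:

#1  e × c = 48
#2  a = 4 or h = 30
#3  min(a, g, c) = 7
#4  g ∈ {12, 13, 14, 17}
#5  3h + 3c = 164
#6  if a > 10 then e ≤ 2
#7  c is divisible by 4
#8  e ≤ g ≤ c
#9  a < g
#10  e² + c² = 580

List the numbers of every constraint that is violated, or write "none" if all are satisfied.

#1 e × c = 2 × 24 = 48 — satisfied.
#2 a = 7 ≠ 4, but h = 30 = 30 (second disjunct) — satisfied.
#3 min(7, 14, 24) = 7 — satisfied.
#4 g = 14 is in {12, 13, 14, 17} — satisfied.
#5 3h + 3c = 3(30) + 3(24) = 162, not 164 — violated.
#6 a = 7, not > 10; antecedent false, conditional vacuously true — satisfied.
#7 24 / 4 = 6, so 4 divides 24 — satisfied.
#8 values 2 ≤ 14 ≤ 24 — satisfied.
#9 a = 7, g = 14; 7 < 14 — satisfied.
#10 e² + c² = 2² + 24² = 4 + 576 = 580 — satisfied.

Constraint 5 is violated.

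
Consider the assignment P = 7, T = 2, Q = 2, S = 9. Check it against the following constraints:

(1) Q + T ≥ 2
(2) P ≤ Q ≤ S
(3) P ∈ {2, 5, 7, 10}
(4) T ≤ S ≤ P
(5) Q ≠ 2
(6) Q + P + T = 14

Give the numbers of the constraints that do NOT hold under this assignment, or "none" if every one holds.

Constraints 2, 4, 5, 6 are violated.

(1) Q + T = 2 + 2 = 4; 4 ≥ 2 — holds.
(2) values 7, 2, 9; P = 7 is not ≤ Q = 2 — does not hold.
(3) P = 7 is in {2, 5, 7, 10} — holds.
(4) values 2, 9, 7; S = 9 is not ≤ P = 7 — does not hold.
(5) Q = 2, but 2 is required to differ — does not hold.
(6) Q + P + T = 2 + 7 + 2 = 11, not 14 — does not hold.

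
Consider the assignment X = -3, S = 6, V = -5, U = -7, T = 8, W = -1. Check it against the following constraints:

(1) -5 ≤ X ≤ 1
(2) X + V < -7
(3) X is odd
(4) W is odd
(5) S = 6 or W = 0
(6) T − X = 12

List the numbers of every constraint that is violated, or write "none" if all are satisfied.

The assignment fails constraint 6.

(1) X = -3 lies in [-5, 1] — OK.
(2) X + V = -3 + (-5) = -8; -8 < -7 — OK.
(3) X = -3 is odd — OK.
(4) W = -1 is odd — OK.
(5) S = 6 = 6 (first disjunct) — OK.
(6) T − X = 8 − (-3) = 11, not 12 — violated.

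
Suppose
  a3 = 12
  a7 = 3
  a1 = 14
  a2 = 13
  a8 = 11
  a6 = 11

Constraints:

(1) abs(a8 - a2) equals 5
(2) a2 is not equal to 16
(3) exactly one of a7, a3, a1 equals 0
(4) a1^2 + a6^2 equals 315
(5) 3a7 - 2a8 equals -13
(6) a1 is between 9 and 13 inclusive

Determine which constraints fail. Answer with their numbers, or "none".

No — constraints 1, 3, 4, and 6 are not satisfied.

(1) abs(11 - 13) = 2, not 5  ✘
(2) a2 = 13, and 13 ≠ 16  ✔
(3) a7=3, a3=12, a1=14; 0 of them equal 0, not exactly one  ✘
(4) a1^2 + a6^2 = 14^2 + 11^2 = 196 + 121 = 317, not 315  ✘
(5) 3a7 - 2a8 = 3(3) - 2(11) = -13  ✔
(6) a1 = 14 is outside [9, 13]  ✘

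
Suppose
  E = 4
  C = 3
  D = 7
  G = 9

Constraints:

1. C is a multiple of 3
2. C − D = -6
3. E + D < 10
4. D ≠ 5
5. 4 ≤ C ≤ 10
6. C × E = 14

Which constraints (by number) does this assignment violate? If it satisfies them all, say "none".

1. 3 / 3 = 1, so 3 divides 3 — holds.
2. C − D = 3 − 7 = -4, not -6 — does not hold.
3. E + D = 4 + 7 = 11; 11 ≥ 10, bound 10 not met — does not hold.
4. D = 7, and 7 ≠ 5 — holds.
5. C = 3 is outside [4, 10] — does not hold.
6. C × E = 3 × 4 = 12, not 14 — does not hold.

Constraints 2, 3, 5, 6 do not hold.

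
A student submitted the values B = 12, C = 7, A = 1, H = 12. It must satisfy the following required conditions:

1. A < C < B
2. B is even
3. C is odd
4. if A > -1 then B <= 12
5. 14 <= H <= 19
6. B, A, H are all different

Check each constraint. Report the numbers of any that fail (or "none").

Constraints 5 and 6 are violated.

1. values 1 < 7 < 12 — holds.
2. B = 12 is even — holds.
3. C = 7 is odd — holds.
4. A = 1 > -1, so we need B ≤ 12; B = 12 ≤ 12 — holds.
5. H = 12 is outside [14, 19] — does not hold.
6. B = H = 12, not all different — does not hold.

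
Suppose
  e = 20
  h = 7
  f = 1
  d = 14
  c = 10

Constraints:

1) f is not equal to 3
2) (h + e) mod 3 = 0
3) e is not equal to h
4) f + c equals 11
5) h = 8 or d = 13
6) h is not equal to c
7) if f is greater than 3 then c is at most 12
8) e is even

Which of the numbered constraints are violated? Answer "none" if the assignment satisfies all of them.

1) f = 1, and 1 ≠ 3 — OK.
2) h + e = 27; 27 mod 3 = 0 — OK.
3) e = 20, h = 7; distinct — OK.
4) f + c = 1 + 10 = 11 — OK.
5) h = 7 ≠ 8 and d = 14 ≠ 13; both disjuncts false — violated.
6) h = 7, c = 10; distinct — OK.
7) f = 1, not > 3; antecedent false, conditional vacuously true — OK.
8) e = 20 is even — OK.

The assignment fails constraint 5.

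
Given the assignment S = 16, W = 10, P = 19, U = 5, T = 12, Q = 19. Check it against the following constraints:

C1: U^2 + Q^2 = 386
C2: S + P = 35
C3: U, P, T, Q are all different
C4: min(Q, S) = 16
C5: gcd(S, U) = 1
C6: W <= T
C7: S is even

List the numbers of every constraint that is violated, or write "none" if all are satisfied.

Constraint 3 does not hold.

C1: U^2 + Q^2 = 5^2 + 19^2 = 25 + 361 = 386 — holds.
C2: S + P = 16 + 19 = 35 — holds.
C3: P = Q = 19, not all different — does not hold.
C4: min(19, 16) = 16 — holds.
C5: gcd(16, 5) = 1 — holds.
C6: W = 10, T = 12; 10 ≤ 12 — holds.
C7: S = 16 is even — holds.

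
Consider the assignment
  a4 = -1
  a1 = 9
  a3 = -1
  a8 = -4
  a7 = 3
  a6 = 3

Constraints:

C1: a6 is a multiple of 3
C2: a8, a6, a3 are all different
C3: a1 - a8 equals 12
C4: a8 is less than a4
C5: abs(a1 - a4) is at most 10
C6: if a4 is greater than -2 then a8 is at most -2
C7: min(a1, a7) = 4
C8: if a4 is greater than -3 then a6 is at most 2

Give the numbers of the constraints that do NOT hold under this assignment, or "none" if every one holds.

C1: 3 / 3 = 1, so 3 divides 3 — holds.
C2: values -4, 3, -1 are pairwise distinct — holds.
C3: a1 - a8 = 9 - (-4) = 13, not 12 — fails.
C4: a8 = -4, a4 = -1; -4 < -1 — holds.
C5: abs(9 - (-1)) = 10; 10 ≤ 10 — holds.
C6: a4 = -1 > -2, so we need a8 ≤ -2; a8 = -4 ≤ -2 — holds.
C7: min(9, 3) = 3, not 4 — fails.
C8: a4 = -1 > -3, so we need a6 ≤ 2; but a6 = 3 > 2 — fails.

Constraints 3, 7, 8 do not hold.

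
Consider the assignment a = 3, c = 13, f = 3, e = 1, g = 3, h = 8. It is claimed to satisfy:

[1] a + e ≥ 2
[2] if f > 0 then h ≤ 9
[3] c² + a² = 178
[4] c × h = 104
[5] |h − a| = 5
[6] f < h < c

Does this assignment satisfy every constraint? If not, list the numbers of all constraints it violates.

[1] a + e = 3 + 1 = 4; 4 ≥ 2  OK
[2] f = 3 > 0, so we need h ≤ 9; h = 8 ≤ 9  OK
[3] c² + a² = 13² + 3² = 169 + 9 = 178  OK
[4] c × h = 13 × 8 = 104  OK
[5] |8 − 3| = 5  OK
[6] values 3 < 8 < 13  OK

None — every constraint holds.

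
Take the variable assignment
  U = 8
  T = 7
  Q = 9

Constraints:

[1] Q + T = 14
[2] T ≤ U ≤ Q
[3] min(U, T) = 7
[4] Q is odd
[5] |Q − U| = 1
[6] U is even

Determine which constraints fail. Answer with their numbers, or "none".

[1] Q + T = 9 + 7 = 16, not 14 — fails.
[2] values 7 ≤ 8 ≤ 9 — holds.
[3] min(8, 7) = 7 — holds.
[4] Q = 9 is odd — holds.
[5] |9 − 8| = 1 — holds.
[6] U = 8 is even — holds.

Violated: 1.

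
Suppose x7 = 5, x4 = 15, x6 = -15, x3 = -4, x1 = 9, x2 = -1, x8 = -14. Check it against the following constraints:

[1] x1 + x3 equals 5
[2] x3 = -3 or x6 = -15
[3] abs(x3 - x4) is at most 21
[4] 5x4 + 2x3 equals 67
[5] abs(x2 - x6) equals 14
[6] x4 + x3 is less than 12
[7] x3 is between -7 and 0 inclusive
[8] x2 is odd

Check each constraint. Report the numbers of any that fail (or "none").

None — every constraint holds.

[1] x1 + x3 = 9 + (-4) = 5 — holds.
[2] x3 = -4 ≠ -3, but x6 = -15 = -15 (second disjunct) — holds.
[3] abs(-4 - 15) = 19; 19 ≤ 21 — holds.
[4] 5x4 + 2x3 = 5(15) + 2(-4) = 67 — holds.
[5] abs(-1 - (-15)) = 14 — holds.
[6] x4 + x3 = 15 + (-4) = 11; 11 < 12 — holds.
[7] x3 = -4 lies in [-7, 0] — holds.
[8] x2 = -1 is odd — holds.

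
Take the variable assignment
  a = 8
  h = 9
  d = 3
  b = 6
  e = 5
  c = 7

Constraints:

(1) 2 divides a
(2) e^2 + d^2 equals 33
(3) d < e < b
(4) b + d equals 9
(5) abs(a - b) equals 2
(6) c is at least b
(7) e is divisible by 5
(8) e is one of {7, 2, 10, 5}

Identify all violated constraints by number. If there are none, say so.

(1) 8 / 2 = 4, so 2 divides 8 — OK.
(2) e^2 + d^2 = 5^2 + 3^2 = 25 + 9 = 34, not 33 — violated.
(3) values 3 < 5 < 6 — OK.
(4) b + d = 6 + 3 = 9 — OK.
(5) abs(8 - 6) = 2 — OK.
(6) c = 7, b = 6; 7 ≥ 6 — OK.
(7) 5 / 5 = 1, so 5 divides 5 — OK.
(8) e = 5 is in {7, 2, 10, 5} — OK.

Constraint 2 is violated.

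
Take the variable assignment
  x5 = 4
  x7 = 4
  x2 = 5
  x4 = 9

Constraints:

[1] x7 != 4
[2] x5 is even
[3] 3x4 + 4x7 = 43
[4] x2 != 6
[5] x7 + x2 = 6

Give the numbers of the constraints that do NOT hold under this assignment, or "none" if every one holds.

Violated: 1, 5.

[1] x7 = 4, but 4 is required to differ — violated.
[2] x5 = 4 is even — satisfied.
[3] 3x4 + 4x7 = 3(9) + 4(4) = 43 — satisfied.
[4] x2 = 5, and 5 ≠ 6 — satisfied.
[5] x7 + x2 = 4 + 5 = 9, not 6 — violated.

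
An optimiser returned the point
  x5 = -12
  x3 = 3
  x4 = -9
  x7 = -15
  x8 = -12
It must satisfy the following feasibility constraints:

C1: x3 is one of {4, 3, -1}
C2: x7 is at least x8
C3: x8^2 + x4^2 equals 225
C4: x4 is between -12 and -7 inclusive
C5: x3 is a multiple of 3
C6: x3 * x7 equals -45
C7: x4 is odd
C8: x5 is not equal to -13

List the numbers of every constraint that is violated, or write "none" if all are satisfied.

Violated: 2.

C1: x3 = 3 is in {4, 3, -1}  yes
C2: x7 = -15, x8 = -12; -15 < -12 (want ≥)  no
C3: x8^2 + x4^2 = (-12)^2 + (-9)^2 = 144 + 81 = 225  yes
C4: x4 = -9 lies in [-12, -7]  yes
C5: 3 / 3 = 1, so 3 divides 3  yes
C6: x3 * x7 = 3 * (-15) = -45  yes
C7: x4 = -9 is odd  yes
C8: x5 = -12, and -12 ≠ -13  yes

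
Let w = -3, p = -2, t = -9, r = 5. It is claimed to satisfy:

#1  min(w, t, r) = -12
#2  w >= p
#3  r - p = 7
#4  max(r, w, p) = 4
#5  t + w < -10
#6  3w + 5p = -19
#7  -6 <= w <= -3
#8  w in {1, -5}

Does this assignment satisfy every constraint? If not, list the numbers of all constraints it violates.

Constraints 1, 2, 4, 8 are violated.

#1 min(-3, -9, 5) = -9, not -12 — does not hold.
#2 w = -3, p = -2; -3 < -2 (want ≥) — does not hold.
#3 r - p = 5 - (-2) = 7 — holds.
#4 max(5, -3, -2) = 5, not 4 — does not hold.
#5 t + w = -9 + (-3) = -12; -12 < -10 — holds.
#6 3w + 5p = 3(-3) + 5(-2) = -19 — holds.
#7 w = -3 lies in [-6, -3] — holds.
#8 w = -3 is not in {1, -5} — does not hold.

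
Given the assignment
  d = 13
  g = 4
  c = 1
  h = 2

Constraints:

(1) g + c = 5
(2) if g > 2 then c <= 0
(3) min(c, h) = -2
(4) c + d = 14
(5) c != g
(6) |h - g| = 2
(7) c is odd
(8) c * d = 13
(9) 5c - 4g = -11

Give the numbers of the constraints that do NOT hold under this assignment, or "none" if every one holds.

The assignment fails constraints 2, 3.

(1) g + c = 4 + 1 = 5 — holds.
(2) g = 4 > 2, so we need c ≤ 0; but c = 1 > 0 — does not hold.
(3) min(1, 2) = 1, not -2 — does not hold.
(4) c + d = 1 + 13 = 14 — holds.
(5) c = 1, g = 4; distinct — holds.
(6) |2 - 4| = 2 — holds.
(7) c = 1 is odd — holds.
(8) c * d = 1 * 13 = 13 — holds.
(9) 5c - 4g = 5(1) - 4(4) = -11 — holds.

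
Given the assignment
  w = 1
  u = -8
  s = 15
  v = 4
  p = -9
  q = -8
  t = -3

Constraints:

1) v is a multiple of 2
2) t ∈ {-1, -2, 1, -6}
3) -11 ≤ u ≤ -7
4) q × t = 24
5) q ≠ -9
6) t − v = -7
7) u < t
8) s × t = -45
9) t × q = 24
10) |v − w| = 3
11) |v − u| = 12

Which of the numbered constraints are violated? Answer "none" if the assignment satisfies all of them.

Violated: 2.

1) 4 / 2 = 2, so 2 divides 4  yes
2) t = -3 is not in {-1, -2, 1, -6}  no
3) u = -8 lies in [-11, -7]  yes
4) q × t = -8 × (-3) = 24  yes
5) q = -8, and -8 ≠ -9  yes
6) t − v = -3 − 4 = -7  yes
7) u = -8, t = -3; -8 < -3  yes
8) s × t = 15 × (-3) = -45  yes
9) t × q = -3 × (-8) = 24  yes
10) |4 − 1| = 3  yes
11) |4 − (-8)| = 12  yes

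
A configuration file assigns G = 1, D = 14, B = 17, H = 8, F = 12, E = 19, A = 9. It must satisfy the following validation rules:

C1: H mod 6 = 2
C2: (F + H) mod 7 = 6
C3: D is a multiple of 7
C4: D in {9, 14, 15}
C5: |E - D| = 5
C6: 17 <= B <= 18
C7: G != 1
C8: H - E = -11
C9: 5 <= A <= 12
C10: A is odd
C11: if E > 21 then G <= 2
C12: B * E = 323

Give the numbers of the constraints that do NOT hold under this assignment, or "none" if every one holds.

C1: 8 mod 6 = 2 — holds.
C2: F + H = 20; 20 mod 7 = 6 — holds.
C3: 14 / 7 = 2, so 7 divides 14 — holds.
C4: D = 14 is in {9, 14, 15} — holds.
C5: |19 - 14| = 5 — holds.
C6: B = 17 lies in [17, 18] — holds.
C7: G = 1, but 1 is required to differ — does not hold.
C8: H - E = 8 - 19 = -11 — holds.
C9: A = 9 lies in [5, 12] — holds.
C10: A = 9 is odd — holds.
C11: E = 19, not > 21; antecedent false, conditional vacuously true — holds.
C12: B * E = 17 * 19 = 323 — holds.

No — constraint 7 is not satisfied.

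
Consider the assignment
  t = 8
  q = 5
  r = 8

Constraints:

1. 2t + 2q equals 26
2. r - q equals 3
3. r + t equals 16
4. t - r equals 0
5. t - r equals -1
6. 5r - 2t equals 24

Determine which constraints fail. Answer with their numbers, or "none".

1. 2t + 2q = 2(8) + 2(5) = 26 — satisfied.
2. r - q = 8 - 5 = 3 — satisfied.
3. r + t = 8 + 8 = 16 — satisfied.
4. t - r = 8 - 8 = 0 — satisfied.
5. t - r = 8 - 8 = 0, not -1 — violated.
6. 5r - 2t = 5(8) - 2(8) = 24 — satisfied.

The assignment fails constraint 5.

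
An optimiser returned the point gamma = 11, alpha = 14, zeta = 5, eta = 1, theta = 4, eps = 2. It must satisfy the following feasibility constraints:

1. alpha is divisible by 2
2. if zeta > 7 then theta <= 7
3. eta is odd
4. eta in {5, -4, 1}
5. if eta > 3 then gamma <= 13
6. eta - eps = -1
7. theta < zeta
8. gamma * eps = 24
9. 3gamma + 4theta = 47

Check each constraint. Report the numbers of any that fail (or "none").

No — constraints 8 and 9 are not satisfied.

1. 14 / 2 = 7, so 2 divides 14 — holds.
2. zeta = 5, not > 7; antecedent false, conditional vacuously true — holds.
3. eta = 1 is odd — holds.
4. eta = 1 is in {5, -4, 1} — holds.
5. eta = 1, not > 3; antecedent false, conditional vacuously true — holds.
6. eta - eps = 1 - 2 = -1 — holds.
7. theta = 4, zeta = 5; 4 < 5 — holds.
8. gamma * eps = 11 * 2 = 22, not 24 — fails.
9. 3gamma + 4theta = 3(11) + 4(4) = 49, not 47 — fails.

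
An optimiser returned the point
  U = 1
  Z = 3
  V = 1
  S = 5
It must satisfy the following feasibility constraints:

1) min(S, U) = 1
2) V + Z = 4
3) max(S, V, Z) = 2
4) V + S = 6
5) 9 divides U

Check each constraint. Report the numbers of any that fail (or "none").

Violated: 3, 5.

1) min(5, 1) = 1 — holds.
2) V + Z = 1 + 3 = 4 — holds.
3) max(5, 1, 3) = 5, not 2 — does not hold.
4) V + S = 1 + 5 = 6 — holds.
5) 1 = 9*0 + 1, so 9 does not divide 1 — does not hold.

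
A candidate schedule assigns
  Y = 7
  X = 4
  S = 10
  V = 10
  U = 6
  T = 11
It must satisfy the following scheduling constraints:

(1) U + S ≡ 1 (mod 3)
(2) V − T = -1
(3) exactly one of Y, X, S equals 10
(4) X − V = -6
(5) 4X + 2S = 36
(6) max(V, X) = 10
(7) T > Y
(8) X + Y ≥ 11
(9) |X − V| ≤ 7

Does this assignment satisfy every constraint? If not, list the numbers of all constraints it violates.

Yes — all constraints hold.

(1) U + S = 16; 16 mod 3 = 1  OK
(2) V − T = 10 − 11 = -1  OK
(3) Y=7, X=4, S=10; 1 of them equals 10  OK
(4) X − V = 4 − 10 = -6  OK
(5) 4X + 2S = 4(4) + 2(10) = 36  OK
(6) max(10, 4) = 10  OK
(7) T = 11, Y = 7; 11 > 7  OK
(8) X + Y = 4 + 7 = 11; 11 ≥ 11  OK
(9) |4 − 10| = 6; 6 ≤ 7  OK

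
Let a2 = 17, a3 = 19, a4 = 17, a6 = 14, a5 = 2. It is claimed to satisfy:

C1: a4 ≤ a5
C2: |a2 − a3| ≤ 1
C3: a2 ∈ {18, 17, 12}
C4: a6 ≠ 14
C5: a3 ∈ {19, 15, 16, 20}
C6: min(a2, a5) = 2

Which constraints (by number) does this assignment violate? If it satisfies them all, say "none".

The assignment fails constraints 1, 2, and 4.

C1: a4 = 17, a5 = 2; 17 > 2 (want ≤)  ✗
C2: |17 − 19| = 2; 2 > 1, exceeds bound 1  ✗
C3: a2 = 17 is in {18, 17, 12}  ✓
C4: a6 = 14, but 14 is required to differ  ✗
C5: a3 = 19 is in {19, 15, 16, 20}  ✓
C6: min(17, 2) = 2  ✓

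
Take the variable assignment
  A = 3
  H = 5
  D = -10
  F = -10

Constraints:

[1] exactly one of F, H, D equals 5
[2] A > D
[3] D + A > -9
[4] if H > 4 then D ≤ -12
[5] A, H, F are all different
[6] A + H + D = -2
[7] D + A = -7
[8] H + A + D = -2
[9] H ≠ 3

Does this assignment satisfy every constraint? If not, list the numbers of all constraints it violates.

[1] F=-10, H=5, D=-10; 1 of them equals 5  true
[2] A = 3, D = -10; 3 > -10  true
[3] D + A = -10 + 3 = -7; -7 > -9  true
[4] H = 5 > 4, so we need D ≤ -12; but D = -10 > -12  false
[5] values 3, 5, -10 are pairwise distinct  true
[6] A + H + D = 3 + 5 + (-10) = -2  true
[7] D + A = -10 + 3 = -7  true
[8] H + A + D = 5 + 3 + (-10) = -2  true
[9] H = 5, and 5 ≠ 3  true

Violated: 4.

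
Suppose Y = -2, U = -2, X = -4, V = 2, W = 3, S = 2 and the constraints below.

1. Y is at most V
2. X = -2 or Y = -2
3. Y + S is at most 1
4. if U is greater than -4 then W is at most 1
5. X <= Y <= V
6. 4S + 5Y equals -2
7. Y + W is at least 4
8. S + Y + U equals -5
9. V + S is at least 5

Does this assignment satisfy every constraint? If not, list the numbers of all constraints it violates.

The assignment fails constraints 4, 7, 8, 9.

1. Y = -2, V = 2; -2 ≤ 2  true
2. X = -4 ≠ -2, but Y = -2 = -2 (second disjunct)  true
3. Y + S = -2 + 2 = 0; 0 ≤ 1  true
4. U = -2 > -4, so we need W ≤ 1; but W = 3 > 1  false
5. values -4 <= -2 <= 2  true
6. 4S + 5Y = 4(2) + 5(-2) = -2  true
7. Y + W = -2 + 3 = 1; 1 < 4, bound 4 not met  false
8. S + Y + U = 2 + (-2) + (-2) = -2, not -5  false
9. V + S = 2 + 2 = 4; 4 < 5, bound 5 not met  false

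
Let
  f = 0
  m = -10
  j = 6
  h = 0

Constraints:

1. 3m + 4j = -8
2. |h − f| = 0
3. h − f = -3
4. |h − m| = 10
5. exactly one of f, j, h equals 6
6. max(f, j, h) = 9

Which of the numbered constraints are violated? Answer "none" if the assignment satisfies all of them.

No — constraints 1, 3, 6 are not satisfied.

1. 3m + 4j = 3(-10) + 4(6) = -6, not -8 — does not hold.
2. |0 − 0| = 0 — holds.
3. h − f = 0 − 0 = 0, not -3 — does not hold.
4. |0 − (-10)| = 10 — holds.
5. f=0, j=6, h=0; 1 of them equals 6 — holds.
6. max(0, 6, 0) = 6, not 9 — does not hold.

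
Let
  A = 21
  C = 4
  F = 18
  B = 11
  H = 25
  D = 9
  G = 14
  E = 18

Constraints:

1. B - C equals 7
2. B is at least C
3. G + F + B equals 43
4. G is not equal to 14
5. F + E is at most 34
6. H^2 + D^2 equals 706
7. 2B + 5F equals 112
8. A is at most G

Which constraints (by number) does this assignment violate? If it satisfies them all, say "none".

No — constraints 4, 5, 8 are not satisfied.

1. B - C = 11 - 4 = 7  OK
2. B = 11, C = 4; 11 ≥ 4  OK
3. G + F + B = 14 + 18 + 11 = 43  OK
4. G = 14, but 14 is required to differ  FAIL
5. F + E = 18 + 18 = 36; 36 > 34, bound 34 not met  FAIL
6. H^2 + D^2 = 25^2 + 9^2 = 625 + 81 = 706  OK
7. 2B + 5F = 2(11) + 5(18) = 112  OK
8. A = 21, G = 14; 21 > 14 (want ≤)  FAIL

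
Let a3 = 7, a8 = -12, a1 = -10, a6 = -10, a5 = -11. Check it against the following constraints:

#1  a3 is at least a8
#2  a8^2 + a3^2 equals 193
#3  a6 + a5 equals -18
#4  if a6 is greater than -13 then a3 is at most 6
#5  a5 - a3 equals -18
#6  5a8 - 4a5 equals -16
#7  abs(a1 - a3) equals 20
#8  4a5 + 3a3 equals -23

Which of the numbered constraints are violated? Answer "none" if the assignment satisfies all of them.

#1 a3 = 7, a8 = -12; 7 ≥ -12 — holds.
#2 a8^2 + a3^2 = (-12)^2 + 7^2 = 144 + 49 = 193 — holds.
#3 a6 + a5 = -10 + (-11) = -21, not -18 — does not hold.
#4 a6 = -10 > -13, so we need a3 ≤ 6; but a3 = 7 > 6 — does not hold.
#5 a5 - a3 = -11 - 7 = -18 — holds.
#6 5a8 - 4a5 = 5(-12) - 4(-11) = -16 — holds.
#7 abs(-10 - 7) = 17, not 20 — does not hold.
#8 4a5 + 3a3 = 4(-11) + 3(7) = -23 — holds.

Violated: 3, 4, and 7.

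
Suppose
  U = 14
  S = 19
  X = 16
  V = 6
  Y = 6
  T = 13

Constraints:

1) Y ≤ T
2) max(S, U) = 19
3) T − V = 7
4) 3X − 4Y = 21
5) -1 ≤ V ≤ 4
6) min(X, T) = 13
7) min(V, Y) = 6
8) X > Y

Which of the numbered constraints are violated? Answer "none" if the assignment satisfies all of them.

No — constraints 4 and 5 are not satisfied.

1) Y = 6, T = 13; 6 ≤ 13  OK
2) max(19, 14) = 19  OK
3) T − V = 13 − 6 = 7  OK
4) 3X − 4Y = 3(16) − 4(6) = 24, not 21  FAIL
5) V = 6 is outside [-1, 4]  FAIL
6) min(16, 13) = 13  OK
7) min(6, 6) = 6  OK
8) X = 16, Y = 6; 16 > 6  OK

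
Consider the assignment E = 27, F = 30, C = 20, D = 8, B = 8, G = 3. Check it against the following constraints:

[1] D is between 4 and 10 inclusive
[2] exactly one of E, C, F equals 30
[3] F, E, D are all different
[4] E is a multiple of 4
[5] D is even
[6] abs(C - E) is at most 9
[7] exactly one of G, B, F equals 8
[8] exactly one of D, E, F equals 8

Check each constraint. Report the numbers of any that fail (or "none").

[1] D = 8 lies in [4, 10]  ✓
[2] E=27, C=20, F=30; 1 of them equals 30  ✓
[3] values 30, 27, 8 are pairwise distinct  ✓
[4] 27 = 4*6 + 3, so 4 does not divide 27  ✗
[5] D = 8 is even  ✓
[6] abs(20 - 27) = 7; 7 ≤ 9  ✓
[7] G=3, B=8, F=30; 1 of them equals 8  ✓
[8] D=8, E=27, F=30; 1 of them equals 8  ✓

No — constraint 4 is not satisfied.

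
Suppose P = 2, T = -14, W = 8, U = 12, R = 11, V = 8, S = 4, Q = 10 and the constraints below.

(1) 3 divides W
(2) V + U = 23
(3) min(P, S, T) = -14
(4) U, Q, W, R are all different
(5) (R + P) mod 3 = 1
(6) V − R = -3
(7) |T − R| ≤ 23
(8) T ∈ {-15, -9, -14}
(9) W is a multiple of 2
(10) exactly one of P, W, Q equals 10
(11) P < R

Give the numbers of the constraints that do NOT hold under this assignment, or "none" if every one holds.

Constraints 1, 2, 7 do not hold.

(1) 8 = 3×2 + 2, so 3 does not divide 8  ✘
(2) V + U = 8 + 12 = 20, not 23  ✘
(3) min(2, 4, -14) = -14  ✔
(4) values 12, 10, 8, 11 are pairwise distinct  ✔
(5) R + P = 13; 13 mod 3 = 1  ✔
(6) V − R = 8 − 11 = -3  ✔
(7) |-14 − 11| = 25; 25 > 23, exceeds bound 23  ✘
(8) T = -14 is in {-15, -9, -14}  ✔
(9) 8 / 2 = 4, so 2 divides 8  ✔
(10) P=2, W=8, Q=10; 1 of them equals 10  ✔
(11) P = 2, R = 11; 2 < 11  ✔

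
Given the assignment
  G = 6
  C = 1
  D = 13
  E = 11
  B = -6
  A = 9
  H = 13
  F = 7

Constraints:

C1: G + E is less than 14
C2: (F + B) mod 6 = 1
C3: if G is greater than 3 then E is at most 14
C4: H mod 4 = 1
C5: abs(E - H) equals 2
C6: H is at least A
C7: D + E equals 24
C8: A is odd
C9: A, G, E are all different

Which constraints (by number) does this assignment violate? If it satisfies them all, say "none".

Constraint 1 is violated.

C1: G + E = 6 + 11 = 17; 17 ≥ 14, bound 14 not met — violated.
C2: F + B = 1; 1 mod 6 = 1 — satisfied.
C3: G = 6 > 3, so we need E ≤ 14; E = 11 ≤ 14 — satisfied.
C4: 13 mod 4 = 1 — satisfied.
C5: abs(11 - 13) = 2 — satisfied.
C6: H = 13, A = 9; 13 ≥ 9 — satisfied.
C7: D + E = 13 + 11 = 24 — satisfied.
C8: A = 9 is odd — satisfied.
C9: values 9, 6, 11 are pairwise distinct — satisfied.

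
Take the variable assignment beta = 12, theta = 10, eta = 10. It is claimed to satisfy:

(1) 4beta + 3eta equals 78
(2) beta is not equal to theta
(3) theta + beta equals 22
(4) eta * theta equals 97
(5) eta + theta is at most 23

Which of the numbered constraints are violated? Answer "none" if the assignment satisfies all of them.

(1) 4beta + 3eta = 4(12) + 3(10) = 78  yes
(2) beta = 12, theta = 10; distinct  yes
(3) theta + beta = 10 + 12 = 22  yes
(4) eta * theta = 10 * 10 = 100, not 97  no
(5) eta + theta = 10 + 10 = 20; 20 ≤ 23  yes

Constraint 4 does not hold.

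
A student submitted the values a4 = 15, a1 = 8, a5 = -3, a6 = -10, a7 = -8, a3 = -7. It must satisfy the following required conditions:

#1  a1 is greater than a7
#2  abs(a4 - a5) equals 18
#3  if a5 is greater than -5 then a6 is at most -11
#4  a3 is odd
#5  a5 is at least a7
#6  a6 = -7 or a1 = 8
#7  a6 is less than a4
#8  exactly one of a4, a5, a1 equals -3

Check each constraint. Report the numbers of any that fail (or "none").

Violated: 3.

#1 a1 = 8, a7 = -8; 8 > -8 — holds.
#2 abs(15 - (-3)) = 18 — holds.
#3 a5 = -3 > -5, so we need a6 ≤ -11; but a6 = -10 > -11 — fails.
#4 a3 = -7 is odd — holds.
#5 a5 = -3, a7 = -8; -3 ≥ -8 — holds.
#6 a6 = -10 ≠ -7, but a1 = 8 = 8 (second disjunct) — holds.
#7 a6 = -10, a4 = 15; -10 < 15 — holds.
#8 a4=15, a5=-3, a1=8; 1 of them equals -3 — holds.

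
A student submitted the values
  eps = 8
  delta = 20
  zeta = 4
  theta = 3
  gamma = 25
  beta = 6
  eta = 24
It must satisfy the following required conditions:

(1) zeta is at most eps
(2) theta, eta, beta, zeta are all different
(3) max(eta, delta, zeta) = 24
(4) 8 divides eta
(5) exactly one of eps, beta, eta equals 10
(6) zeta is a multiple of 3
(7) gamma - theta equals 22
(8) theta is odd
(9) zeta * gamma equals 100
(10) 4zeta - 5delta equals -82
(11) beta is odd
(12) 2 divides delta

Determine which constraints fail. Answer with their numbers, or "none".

Violated: 5, 6, 10, and 11.

(1) zeta = 4, eps = 8; 4 ≤ 8 — satisfied.
(2) values 3, 24, 6, 4 are pairwise distinct — satisfied.
(3) max(24, 20, 4) = 24 — satisfied.
(4) 24 / 8 = 3, so 8 divides 24 — satisfied.
(5) eps=8, beta=6, eta=24; 0 of them equal 10, not exactly one — violated.
(6) 4 = 3*1 + 1, so 3 does not divide 4 — violated.
(7) gamma - theta = 25 - 3 = 22 — satisfied.
(8) theta = 3 is odd — satisfied.
(9) zeta * gamma = 4 * 25 = 100 — satisfied.
(10) 4zeta - 5delta = 4(4) - 5(20) = -84, not -82 — violated.
(11) beta = 6 is even — violated.
(12) 20 / 2 = 10, so 2 divides 20 — satisfied.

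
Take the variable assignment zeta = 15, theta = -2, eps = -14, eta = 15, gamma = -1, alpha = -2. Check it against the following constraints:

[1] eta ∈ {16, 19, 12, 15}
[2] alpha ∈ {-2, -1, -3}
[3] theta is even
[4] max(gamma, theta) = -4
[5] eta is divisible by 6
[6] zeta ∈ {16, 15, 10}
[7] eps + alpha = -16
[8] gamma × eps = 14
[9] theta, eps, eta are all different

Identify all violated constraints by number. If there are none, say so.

[1] eta = 15 is in {16, 19, 12, 15} — holds.
[2] alpha = -2 is in {-2, -1, -3} — holds.
[3] theta = -2 is even — holds.
[4] max(-1, -2) = -1, not -4 — does not hold.
[5] 15 = 6×2 + 3, so 6 does not divide 15 — does not hold.
[6] zeta = 15 is in {16, 15, 10} — holds.
[7] eps + alpha = -14 + (-2) = -16 — holds.
[8] gamma × eps = -1 × (-14) = 14 — holds.
[9] values -2, -14, 15 are pairwise distinct — holds.

No — constraints 4, 5 are not satisfied.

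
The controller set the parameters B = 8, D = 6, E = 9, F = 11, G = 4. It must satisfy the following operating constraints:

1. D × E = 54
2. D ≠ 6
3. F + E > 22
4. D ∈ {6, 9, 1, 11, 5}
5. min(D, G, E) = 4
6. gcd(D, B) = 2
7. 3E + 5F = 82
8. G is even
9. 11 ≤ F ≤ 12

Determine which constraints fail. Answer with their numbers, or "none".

1. D × E = 6 × 9 = 54  true
2. D = 6, but 6 is required to differ  false
3. F + E = 11 + 9 = 20; 20 ≤ 22, bound 22 not met  false
4. D = 6 is in {6, 9, 1, 11, 5}  true
5. min(6, 4, 9) = 4  true
6. gcd(6, 8) = 2  true
7. 3E + 5F = 3(9) + 5(11) = 82  true
8. G = 4 is even  true
9. F = 11 lies in [11, 12]  true

Violated: 2 and 3.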